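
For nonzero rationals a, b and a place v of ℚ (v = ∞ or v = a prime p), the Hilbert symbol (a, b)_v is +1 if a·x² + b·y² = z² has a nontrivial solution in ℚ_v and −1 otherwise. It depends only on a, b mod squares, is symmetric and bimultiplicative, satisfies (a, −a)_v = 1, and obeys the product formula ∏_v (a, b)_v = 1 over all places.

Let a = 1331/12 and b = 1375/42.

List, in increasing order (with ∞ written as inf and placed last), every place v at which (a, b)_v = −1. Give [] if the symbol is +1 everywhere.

Mod squares: a ≡ 33, b ≡ 2310. Check v ∈ {∞, 2, 3, 5, 7, 11}.
v=3: a=3^-1·(≡2), b=3^-1·(≡2) mod 3; (2|3)=-1, (2|3)=-1; (−1)^{-1·-1·1}·(-1)^-1·(-1)^-1 = -1.
v=5: a=5^0·(≡3), b=5^3·(≡3) mod 5; (3|5)=-1, (3|5)=-1; (−1)^{0·3·2}·(-1)^3·(-1)^0 = -1.
v=11: a=11^3·(≡1), b=11^1·(≡9) mod 11; (1|11)=+1, (9|11)=+1; (−1)^{3·1·5}·(+1)^1·(+1)^3 = -1.
v=2: v_2(a)=-2, v_2(b)=-1; units ≡ 1, 3 (mod 8); ε·ε+αω+βω = 0·1+-2·1+-1·0 ≡ 0  ⇒  (a,b)_2 = +1.
v=∞: 33 > 0 and 2310 > 0  ⇒  (a,b)_∞ = +1.
v=7: a=7^0·(≡3), b=7^-1·(≡4) mod 7; (3|7)=-1, (4|7)=+1; (−1)^{0·-1·3}·(-1)^-1·(+1)^0 = -1.
Ram(33, 2310) = {3, 5, 7, 11}; no ℚ_3-point on the conic.

[3, 5, 7, 11]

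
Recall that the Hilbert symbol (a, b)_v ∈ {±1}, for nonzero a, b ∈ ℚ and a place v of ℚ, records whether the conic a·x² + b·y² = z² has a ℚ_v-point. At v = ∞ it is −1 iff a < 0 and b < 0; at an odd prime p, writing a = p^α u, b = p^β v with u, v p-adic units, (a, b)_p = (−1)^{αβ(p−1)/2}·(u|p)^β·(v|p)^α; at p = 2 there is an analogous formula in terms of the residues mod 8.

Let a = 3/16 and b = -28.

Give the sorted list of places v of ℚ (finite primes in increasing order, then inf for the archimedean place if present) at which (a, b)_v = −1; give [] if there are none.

Mod squares: a ≡ 3, b ≡ -7. Check v ∈ {∞, 2, 3, 7}.
v=7: a=7^0·(≡5), b=7^1·(≡3) mod 7; (5|7)=-1, (3|7)=-1; (−1)^{0·1·3}·(-1)^1·(-1)^0 = -1.
v=2: v_2(a)=-4, v_2(b)=2; units ≡ 3, 1 (mod 8); ε·ε+αω+βω = 1·0+-4·0+2·1 ≡ 0  ⇒  (a,b)_2 = +1.
v=3: a=3^1·(≡1), b=3^0·(≡2) mod 3; (1|3)=+1, (2|3)=-1; (−1)^{1·0·1}·(+1)^0·(-1)^1 = -1.
v=∞: 3 > 0 and -7 < 0  ⇒  (a,b)_∞ = +1.
|Ram(3, -7)| = 2, even; anisotropic at {3, 7}.

[3, 7]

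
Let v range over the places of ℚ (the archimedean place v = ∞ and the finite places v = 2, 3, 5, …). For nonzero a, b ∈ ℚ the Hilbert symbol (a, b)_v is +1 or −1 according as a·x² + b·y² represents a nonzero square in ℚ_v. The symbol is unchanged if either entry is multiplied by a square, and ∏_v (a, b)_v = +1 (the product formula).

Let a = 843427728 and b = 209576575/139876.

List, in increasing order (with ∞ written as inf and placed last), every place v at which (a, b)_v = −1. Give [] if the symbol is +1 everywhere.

Mod squares: a ≡ 650793, b ≡ 15847. Check v ∈ {∞, 2, 3, 5, 11, 13, 17, 23, 37, 41, 53}.
v=∞: 650793 > 0 and 15847 > 0  ⇒  (a,b)_∞ = +1.
v=5: a=5^0·(≡3), b=5^2·(≡3) mod 5; (3|5)=-1, (3|5)=-1; (−1)^{0·2·2}·(-1)^2·(-1)^0 = +1.
v=3: a=3^5·(≡1), b=3^0·(≡1) mod 3; (1|3)=+1, (1|3)=+1; (−1)^{5·0·1}·(+1)^0·(+1)^5 = +1.
v=53: a=53^0·(≡38), b=53^1·(≡41) mod 53; (38|53)=+1, (41|53)=-1; (−1)^{0·1·26}·(+1)^1·(-1)^0 = +1.
v=11: a=11^1·(≡1), b=11^-2·(≡10) mod 11; (1|11)=+1, (10|11)=-1; (−1)^{1·-2·5}·(+1)^-2·(-1)^1 = -1.
v=13: a=13^1·(≡8), b=13^1·(≡3) mod 13; (8|13)=-1, (3|13)=+1; (−1)^{1·1·6}·(-1)^1·(+1)^1 = -1.
v=17: a=17^0·(≡13), b=17^-2·(≡6) mod 17; (13|17)=+1, (6|17)=-1; (−1)^{0·-2·8}·(+1)^-2·(-1)^0 = +1.
v=37: a=37^1·(≡14), b=37^0·(≡11) mod 37; (14|37)=-1, (11|37)=+1; (−1)^{1·0·18}·(-1)^0·(+1)^1 = +1.
v=2: v_2(a)=4, v_2(b)=-2; units ≡ 1, 7 (mod 8); ε·ε+αω+βω = 0·1+4·0+-2·0 ≡ 0  ⇒  (a,b)_2 = +1.
v=23: a=23^0·(≡18), b=23^3·(≡14) mod 23; (18|23)=+1, (14|23)=-1; (−1)^{0·3·11}·(+1)^3·(-1)^0 = +1.
v=41: a=41^1·(≡27), b=41^0·(≡39) mod 41; (27|41)=-1, (39|41)=+1; (−1)^{1·0·20}·(-1)^0·(+1)^1 = +1.
Ram(650793, 15847) = {11, 13}; no ℚ_11-point on the conic.

[11, 13]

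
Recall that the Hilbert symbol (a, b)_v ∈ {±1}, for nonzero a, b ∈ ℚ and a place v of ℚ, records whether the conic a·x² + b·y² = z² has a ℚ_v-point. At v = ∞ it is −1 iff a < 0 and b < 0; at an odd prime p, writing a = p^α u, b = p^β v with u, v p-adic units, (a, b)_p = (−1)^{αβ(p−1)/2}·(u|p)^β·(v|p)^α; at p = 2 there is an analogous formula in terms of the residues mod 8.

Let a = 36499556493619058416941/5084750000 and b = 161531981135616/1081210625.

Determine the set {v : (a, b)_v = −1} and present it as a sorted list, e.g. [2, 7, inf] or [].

[2, 3, 11, 23]

(a, b) ≡ (81719, 6783) mod (ℚ^×)²; places V = {2, 3, 5, 7, 11, 13, 17, 19, 23, 29, 43, ∞}.
(a,b)_3: α=8, u≡2; β=1, v≡2 (mod 3); (2|3)=-1, (2|3)=-1; sign (−1)^0·-1^1·-1^8 = -1.
(a,b)_2: α=-4, β=8; u≡7, v≡7 (mod 8); ε(u)ε(v)=1·1, αω(v)=-4·0, βω(u)=8·0; sum ≡ 1  ⇒  -1.
(a,b)_29: α=0, u≡3; β=-2, v≡17 (mod 29); (3|29)=-1, (17|29)=-1; sign (−1)^0·-1^-2·-1^0 = +1.
(a,b)_∞: sgn(81719)=+, sgn(6783)=+, so +1.
(a,b)_19: α=5, u≡4; β=3, v≡15 (mod 19); (4|19)=+1, (15|19)=-1; sign (−1)^1·+1^3·-1^5 = +1.
(a,b)_17: α=3, u≡15; β=-1, v≡15 (mod 17); (15|17)=+1, (15|17)=+1; sign (−1)^0·+1^-1·+1^3 = +1.
(a,b)_13: α=2, u≡10; β=2, v≡9 (mod 13); (10|13)=+1, (9|13)=+1; sign (−1)^0·+1^2·+1^2 = +1.
(a,b)_23: α=1, u≡10; β=2, v≡11 (mod 23); (10|23)=-1, (11|23)=-1; sign (−1)^0·-1^2·-1^1 = -1.
(a,b)_43: α=-2, u≡32; β=0, v≡2 (mod 43); (32|43)=-1, (2|43)=-1; sign (−1)^0·-1^0·-1^-2 = +1.
(a,b)_7: α=6, u≡2; β=3, v≡3 (mod 7); (2|7)=+1, (3|7)=-1; sign (−1)^0·+1^3·-1^6 = +1.
(a,b)_11: α=-1, u≡4; β=-2, v≡6 (mod 11); (4|11)=+1, (6|11)=-1; sign (−1)^0·+1^-2·-1^-1 = -1.
(a,b)_5: α=-6, u≡4; β=-4, v≡3 (mod 5); (4|5)=+1, (3|5)=-1; sign (−1)^0·+1^-4·-1^-6 = +1.
|Ram(81719, 6783)| = 4, even; anisotropic at {2, 3, 11, 23}.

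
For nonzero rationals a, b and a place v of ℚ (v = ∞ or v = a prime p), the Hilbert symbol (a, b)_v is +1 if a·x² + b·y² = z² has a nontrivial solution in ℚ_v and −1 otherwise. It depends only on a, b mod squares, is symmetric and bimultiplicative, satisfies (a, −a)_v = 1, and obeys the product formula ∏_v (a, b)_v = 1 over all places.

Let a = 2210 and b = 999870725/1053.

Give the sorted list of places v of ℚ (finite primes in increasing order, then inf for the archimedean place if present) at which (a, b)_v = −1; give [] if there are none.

[5, 7]

Mod squares: a ≡ 2210, b ≡ 29393. Check v ∈ {∞, 2, 3, 5, 7, 13, 17, 19}.
v=3: a=3^0·(≡2), b=3^-4·(≡2) mod 3; (2|3)=-1, (2|3)=-1; (−1)^{0·-4·1}·(-1)^-4·(-1)^0 = +1.
v=17: a=17^1·(≡11), b=17^1·(≡12) mod 17; (11|17)=-1, (12|17)=-1; (−1)^{1·1·8}·(-1)^1·(-1)^1 = +1.
v=5: a=5^1·(≡2), b=5^2·(≡3) mod 5; (2|5)=-1, (3|5)=-1; (−1)^{1·2·2}·(-1)^2·(-1)^1 = -1.
v=2: v_2(a)=1, v_2(b)=0; units ≡ 1, 1 (mod 8); ε·ε+αω+βω = 0·0+1·0+0·0 ≡ 0  ⇒  (a,b)_2 = +1.
v=7: a=7^0·(≡5), b=7^3·(≡3) mod 7; (5|7)=-1, (3|7)=-1; (−1)^{0·3·3}·(-1)^3·(-1)^0 = -1.
v=∞: 2210 > 0 and 29393 > 0  ⇒  (a,b)_∞ = +1.
v=13: a=13^1·(≡1), b=13^-1·(≡3) mod 13; (1|13)=+1, (3|13)=+1; (−1)^{1·-1·6}·(+1)^-1·(+1)^1 = +1.
v=19: a=19^0·(≡6), b=19^3·(≡8) mod 19; (6|19)=+1, (8|19)=-1; (−1)^{0·3·9}·(+1)^3·(-1)^0 = +1.
(2210, 29393 / ℚ) ramifies at {5, 7}: a division algebra.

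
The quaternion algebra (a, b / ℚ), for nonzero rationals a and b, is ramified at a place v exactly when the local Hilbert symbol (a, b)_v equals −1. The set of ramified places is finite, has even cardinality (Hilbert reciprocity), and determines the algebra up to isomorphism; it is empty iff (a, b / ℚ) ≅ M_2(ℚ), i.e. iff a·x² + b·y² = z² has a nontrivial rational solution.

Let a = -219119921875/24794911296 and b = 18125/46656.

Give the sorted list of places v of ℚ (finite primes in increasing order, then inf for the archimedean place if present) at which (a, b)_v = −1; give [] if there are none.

[]

Mod squares: a ≡ -667, b ≡ 29. Check v ∈ {∞, 2, 3, 5, 23, 29}.
v=5: a=5^8·(≡3), b=5^4·(≡4) mod 5; (3|5)=-1, (4|5)=+1; (−1)^{8·4·2}·(-1)^4·(+1)^8 = +1.
v=29: a=29^3·(≡4), b=29^1·(≡20) mod 29; (4|29)=+1, (20|29)=+1; (−1)^{3·1·14}·(+1)^1·(+1)^3 = +1.
v=23: a=23^1·(≡19), b=23^0·(≡2) mod 23; (19|23)=-1, (2|23)=+1; (−1)^{1·0·11}·(-1)^0·(+1)^1 = +1.
v=2: v_2(a)=-6, v_2(b)=-6; units ≡ 5, 5 (mod 8); ε·ε+αω+βω = 0·0+-6·1+-6·1 ≡ 0  ⇒  (a,b)_2 = +1.
v=∞: -667 < 0 and 29 > 0  ⇒  (a,b)_∞ = +1.
v=3: a=3^-18·(≡2), b=3^-6·(≡2) mod 3; (2|3)=-1, (2|3)=-1; (−1)^{-18·-6·1}·(-1)^-6·(-1)^-18 = +1.
Every local symbol is +1, so the conic -667·x² + 29·y² = z² has ℚ_v-points for all v and hence a ℚ-point; (a, b / ℚ) ≅ M_2(ℚ).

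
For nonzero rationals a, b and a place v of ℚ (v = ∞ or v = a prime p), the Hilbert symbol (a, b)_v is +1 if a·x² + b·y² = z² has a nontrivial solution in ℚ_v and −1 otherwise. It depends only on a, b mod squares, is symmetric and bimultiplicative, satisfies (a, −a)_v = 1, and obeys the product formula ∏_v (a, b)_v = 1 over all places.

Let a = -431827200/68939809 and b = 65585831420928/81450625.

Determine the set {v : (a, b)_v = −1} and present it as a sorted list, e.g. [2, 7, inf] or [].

(a, b) ≡ (-17, 273) mod (ℚ^×)²; places V = {2, 3, 5, 7, 13, 17, 19, 23, 53, ∞}.
(a,b)_17: α=1, u≡15; β=4, v≡4 (mod 17); (15|17)=+1, (4|17)=+1; sign (−1)^0·+1^4·+1^1 = +1.
(a,b)_5: α=2, u≡3; β=-4, v≡3 (mod 5); (3|5)=-1, (3|5)=-1; sign (−1)^0·-1^-4·-1^2 = +1.
(a,b)_19: α=-4, u≡15; β=-4, v≡6 (mod 19); (15|19)=-1, (6|19)=+1; sign (−1)^0·-1^-4·+1^-4 = +1.
(a,b)_2: α=8, β=10; u≡7, v≡1 (mod 8); ε(u)ε(v)=1·0, αω(v)=8·0, βω(u)=10·0; sum ≡ 0  ⇒  +1.
(a,b)_∞: sgn(-17)=−, sgn(273)=+, so +1.
(a,b)_7: α=2, u≡4; β=1, v≡2 (mod 7); (4|7)=+1, (2|7)=+1; sign (−1)^0·+1^1·+1^2 = +1.
(a,b)_53: α=0, u≡44; β=2, v≡45 (mod 53); (44|53)=+1, (45|53)=-1; sign (−1)^0·+1^2·-1^0 = +1.
(a,b)_23: α=-2, u≡18; β=0, v≡20 (mod 23); (18|23)=+1, (20|23)=-1; sign (−1)^0·+1^0·-1^-2 = +1.
(a,b)_3: α=4, u≡1; β=1, v≡1 (mod 3); (1|3)=+1, (1|3)=+1; sign (−1)^0·+1^1·+1^4 = +1.
(a,b)_13: α=0, u≡9; β=1, v≡2 (mod 13); (9|13)=+1, (2|13)=-1; sign (−1)^0·+1^1·-1^0 = +1.
Every local symbol is +1, so the conic -17·x² + 273·y² = z² has ℚ_v-points for all v and hence a ℚ-point; (a, b / ℚ) ≅ M_2(ℚ).

[]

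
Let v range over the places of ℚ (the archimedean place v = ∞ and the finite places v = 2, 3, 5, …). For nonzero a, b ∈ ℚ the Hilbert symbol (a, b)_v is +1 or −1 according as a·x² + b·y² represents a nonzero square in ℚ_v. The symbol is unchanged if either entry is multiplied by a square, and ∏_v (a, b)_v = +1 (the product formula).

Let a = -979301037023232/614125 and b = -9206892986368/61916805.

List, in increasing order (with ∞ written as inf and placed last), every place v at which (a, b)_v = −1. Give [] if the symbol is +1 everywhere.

[5, inf]

Mod squares: a ≡ -3570, b ≡ -110. Check v ∈ {∞, 2, 3, 5, 7, 11, 17, 19, 23}.
v=∞: -3570 < 0 and -110 < 0  ⇒  (a,b)_∞ = -1.
v=3: a=3^1·(≡1), b=3^-4·(≡1) mod 3; (1|3)=+1, (1|3)=+1; (−1)^{1·-4·1}·(+1)^-4·(+1)^1 = +1.
v=17: a=17^-3·(≡12), b=17^-2·(≡13) mod 17; (12|17)=-1, (13|17)=+1; (−1)^{-3·-2·8}·(-1)^-2·(+1)^-3 = +1.
v=2: v_2(a)=13, v_2(b)=17; units ≡ 7, 1 (mod 8); ε·ε+αω+βω = 1·0+13·0+17·0 ≡ 0  ⇒  (a,b)_2 = +1.
v=19: a=19^6·(≡13), b=19^4·(≡11) mod 19; (13|19)=-1, (11|19)=+1; (−1)^{6·4·9}·(-1)^4·(+1)^6 = +1.
v=11: a=11^2·(≡4), b=11^1·(≡5) mod 11; (4|11)=+1, (5|11)=+1; (−1)^{2·1·5}·(+1)^1·(+1)^2 = +1.
v=23: a=23^0·(≡2), b=23^-2·(≡17) mod 23; (2|23)=+1, (17|23)=-1; (−1)^{0·-2·11}·(+1)^-2·(-1)^0 = +1.
v=7: a=7^1·(≡2), b=7^2·(≡4) mod 7; (2|7)=+1, (4|7)=+1; (−1)^{1·2·3}·(+1)^2·(+1)^1 = +1.
v=5: a=5^-3·(≡1), b=5^-1·(≡2) mod 5; (1|5)=+1, (2|5)=-1; (−1)^{-3·-1·2}·(+1)^-1·(-1)^-3 = -1.
Ram(-3570, -110) = {5, ∞}; no ℚ_5-point on the conic.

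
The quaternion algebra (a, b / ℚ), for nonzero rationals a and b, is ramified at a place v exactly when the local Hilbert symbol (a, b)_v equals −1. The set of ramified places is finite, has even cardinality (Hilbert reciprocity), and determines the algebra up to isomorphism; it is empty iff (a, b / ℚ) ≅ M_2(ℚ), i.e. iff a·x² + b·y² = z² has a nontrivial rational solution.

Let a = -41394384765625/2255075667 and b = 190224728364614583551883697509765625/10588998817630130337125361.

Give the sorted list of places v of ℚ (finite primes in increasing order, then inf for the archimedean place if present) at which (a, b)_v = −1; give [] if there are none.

(a, b) ≡ (-12716355, 145) mod (ℚ^×)²; places V = {2, 3, 5, 7, 13, 19, 23, 29, 31, 37, 41, ∞}.
(a,b)_2: α=0, β=0; u≡5, v≡1 (mod 8); ε(u)ε(v)=0·0, αω(v)=0·0, βω(u)=0·1; sum ≡ 0  ⇒  +1.
(a,b)_41: α=1, u≡16; β=2, v≡28 (mod 41); (16|41)=+1, (28|41)=-1; sign (−1)^0·+1^2·-1^1 = -1.
(a,b)_31: α=1, u≡14; β=2, v≡6 (mod 31); (14|31)=+1, (6|31)=-1; sign (−1)^0·+1^2·-1^1 = -1.
(a,b)_23: α=1, u≡12; β=2, v≡5 (mod 23); (12|23)=+1, (5|23)=-1; sign (−1)^0·+1^2·-1^1 = -1.
(a,b)_∞: sgn(-12716355)=−, sgn(145)=+, so +1.
(a,b)_7: α=0, u≡5; β=2, v≡6 (mod 7); (5|7)=-1, (6|7)=-1; sign (−1)^0·-1^2·-1^0 = +1.
(a,b)_29: α=1, u≡14; β=3, v≡7 (mod 29); (14|29)=-1, (7|29)=+1; sign (−1)^0·-1^3·+1^1 = -1.
(a,b)_19: α=-2, u≡8; β=-4, v≡8 (mod 19); (8|19)=-1, (8|19)=-1; sign (−1)^0·-1^-4·-1^-2 = +1.
(a,b)_3: α=-3, u≡2; β=-8, v≡1 (mod 3); (2|3)=-1, (1|3)=+1; sign (−1)^0·-1^-8·+1^-3 = +1.
(a,b)_13: α=-2, u≡5; β=-6, v≡2 (mod 13); (5|13)=-1, (2|13)=-1; sign (−1)^0·-1^-6·-1^-2 = +1.
(a,b)_5: α=11, u≡4; β=29, v≡4 (mod 5); (4|5)=+1, (4|5)=+1; sign (−1)^0·+1^29·+1^11 = +1.
(a,b)_37: α=-2, u≡16; β=-6, v≡1 (mod 37); (16|37)=+1, (1|37)=+1; sign (−1)^0·+1^-6·+1^-2 = +1.
|Ram(-12716355, 145)| = 4, even; anisotropic at {23, 29, 31, 41}.

[23, 29, 31, 41]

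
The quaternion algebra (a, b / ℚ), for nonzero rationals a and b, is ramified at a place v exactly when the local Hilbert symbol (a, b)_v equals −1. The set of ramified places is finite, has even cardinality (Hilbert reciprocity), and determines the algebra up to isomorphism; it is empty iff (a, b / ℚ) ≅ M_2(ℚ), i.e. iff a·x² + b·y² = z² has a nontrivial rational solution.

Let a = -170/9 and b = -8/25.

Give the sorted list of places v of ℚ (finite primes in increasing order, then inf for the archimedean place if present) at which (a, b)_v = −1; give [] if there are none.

Mod squares: a ≡ -170, b ≡ -2. Check v ∈ {∞, 2, 3, 5, 17}.
v=17: a=17^1·(≡14), b=17^0·(≡16) mod 17; (14|17)=-1, (16|17)=+1; (−1)^{1·0·8}·(-1)^0·(+1)^1 = +1.
v=5: a=5^1·(≡4), b=5^-2·(≡2) mod 5; (4|5)=+1, (2|5)=-1; (−1)^{1·-2·2}·(+1)^-2·(-1)^1 = -1.
v=∞: -170 < 0 and -2 < 0  ⇒  (a,b)_∞ = -1.
v=3: a=3^-2·(≡1), b=3^0·(≡1) mod 3; (1|3)=+1, (1|3)=+1; (−1)^{-2·0·1}·(+1)^0·(+1)^-2 = +1.
v=2: v_2(a)=1, v_2(b)=3; units ≡ 3, 7 (mod 8); ε·ε+αω+βω = 1·1+1·0+3·1 ≡ 0  ⇒  (a,b)_2 = +1.
(-170, -2 / ℚ) ramifies at {5, ∞}: a division algebra.

[5, inf]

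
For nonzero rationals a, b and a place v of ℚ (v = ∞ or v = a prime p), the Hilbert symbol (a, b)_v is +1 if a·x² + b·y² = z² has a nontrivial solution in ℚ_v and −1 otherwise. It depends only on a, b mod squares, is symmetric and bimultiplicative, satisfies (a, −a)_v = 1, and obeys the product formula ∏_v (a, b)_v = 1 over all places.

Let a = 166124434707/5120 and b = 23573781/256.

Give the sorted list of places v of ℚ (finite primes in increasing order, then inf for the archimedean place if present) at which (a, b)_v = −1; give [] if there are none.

[7, 17]

(a, b) ≡ (150535, 2619309) mod (ℚ^×)²; places V = {2, 3, 5, 7, 11, 17, 23, 29, ∞}.
(a,b)_11: α=1, u≡1; β=1, v≡6 (mod 11); (1|11)=+1, (6|11)=-1; sign (−1)^1·+1^1·-1^1 = +1.
(a,b)_∞: sgn(150535)=+, sgn(2619309)=+, so +1.
(a,b)_29: α=2, u≡4; β=1, v≡2 (mod 29); (4|29)=+1, (2|29)=-1; sign (−1)^0·+1^1·-1^2 = +1.
(a,b)_17: α=1, u≡9; β=1, v≡3 (mod 17); (9|17)=+1, (3|17)=-1; sign (−1)^0·+1^1·-1^1 = -1.
(a,b)_23: α=1, u≡2; β=1, v≡7 (mod 23); (2|23)=+1, (7|23)=-1; sign (−1)^1·+1^1·-1^1 = +1.
(a,b)_2: α=-10, β=-8; u≡7, v≡5 (mod 8); ε(u)ε(v)=1·0, αω(v)=-10·1, βω(u)=-8·0; sum ≡ 0  ⇒  +1.
(a,b)_5: α=-1, u≡3; β=0, v≡1 (mod 5); (3|5)=-1, (1|5)=+1; sign (−1)^0·-1^0·+1^-1 = +1.
(a,b)_3: α=8, u≡1; β=3, v≡1 (mod 3); (1|3)=+1, (1|3)=+1; sign (−1)^0·+1^3·+1^8 = +1.
(a,b)_7: α=1, u≡2; β=1, v≡1 (mod 7); (2|7)=+1, (1|7)=+1; sign (−1)^1·+1^1·+1^1 = -1.
(150535, 2619309 / ℚ) ramifies at {7, 17}: a division algebra.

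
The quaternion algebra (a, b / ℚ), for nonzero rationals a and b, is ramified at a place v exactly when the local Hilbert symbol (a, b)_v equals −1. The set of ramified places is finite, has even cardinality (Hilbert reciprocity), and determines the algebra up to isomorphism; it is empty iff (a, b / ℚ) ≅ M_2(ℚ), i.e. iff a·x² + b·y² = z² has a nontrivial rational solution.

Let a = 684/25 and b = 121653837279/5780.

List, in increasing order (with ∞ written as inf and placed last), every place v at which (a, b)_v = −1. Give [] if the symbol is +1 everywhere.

(a, b) ≡ (19, 6555) mod (ℚ^×)²; places V = {2, 3, 5, 13, 17, 19, 23, ∞}.
(a,b)_17: α=0, u≡9; β=-2, v≡7 (mod 17); (9|17)=+1, (7|17)=-1; sign (−1)^0·+1^-2·-1^0 = +1.
(a,b)_23: α=0, u≡20; β=1, v≡12 (mod 23); (20|23)=-1, (12|23)=+1; sign (−1)^0·-1^1·+1^0 = -1.
(a,b)_19: α=1, u≡6; β=3, v≡13 (mod 19); (6|19)=+1, (13|19)=-1; sign (−1)^1·+1^3·-1^1 = +1.
(a,b)_5: α=-2, u≡4; β=-1, v≡4 (mod 5); (4|5)=+1, (4|5)=+1; sign (−1)^0·+1^-1·+1^-2 = +1.
(a,b)_∞: sgn(19)=+, sgn(6555)=+, so +1.
(a,b)_13: α=0, u≡5; β=4, v≡10 (mod 13); (5|13)=-1, (10|13)=+1; sign (−1)^0·-1^4·+1^0 = +1.
(a,b)_3: α=2, u≡1; β=3, v≡1 (mod 3); (1|3)=+1, (1|3)=+1; sign (−1)^0·+1^3·+1^2 = +1.
(a,b)_2: α=2, β=-2; u≡3, v≡3 (mod 8); ε(u)ε(v)=1·1, αω(v)=2·1, βω(u)=-2·1; sum ≡ 1  ⇒  -1.
|Ram(19, 6555)| = 2, even; anisotropic at {2, 23}.

[2, 23]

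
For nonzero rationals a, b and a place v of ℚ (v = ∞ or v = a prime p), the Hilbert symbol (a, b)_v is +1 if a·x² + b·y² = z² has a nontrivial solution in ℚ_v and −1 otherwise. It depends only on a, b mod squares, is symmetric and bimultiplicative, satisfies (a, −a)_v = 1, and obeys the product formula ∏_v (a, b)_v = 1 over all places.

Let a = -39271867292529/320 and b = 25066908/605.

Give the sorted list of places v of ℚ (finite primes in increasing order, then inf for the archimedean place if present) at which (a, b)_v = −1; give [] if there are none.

Mod squares: a ≡ -5, b ≡ 386835. Check v ∈ {∞, 2, 3, 5, 11, 17, 37, 41}.
v=41: a=41^2·(≡36), b=41^1·(≡25) mod 41; (36|41)=+1, (25|41)=+1; (−1)^{2·1·20}·(+1)^1·(+1)^2 = +1.
v=5: a=5^-1·(≡4), b=5^-1·(≡3) mod 5; (4|5)=+1, (3|5)=-1; (−1)^{-1·-1·2}·(+1)^-1·(-1)^-1 = -1.
v=∞: -5 < 0 and 386835 > 0  ⇒  (a,b)_∞ = +1.
v=2: v_2(a)=-6, v_2(b)=2; units ≡ 3, 3 (mod 8); ε·ε+αω+βω = 1·1+-6·1+2·1 ≡ 1  ⇒  (a,b)_2 = -1.
v=17: a=17^2·(≡3), b=17^1·(≡8) mod 17; (3|17)=-1, (8|17)=+1; (−1)^{2·1·8}·(-1)^1·(+1)^2 = -1.
v=3: a=3^10·(≡1), b=3^5·(≡2) mod 3; (1|3)=+1, (2|3)=-1; (−1)^{10·5·1}·(+1)^5·(-1)^10 = +1.
v=11: a=11^0·(≡8), b=11^-2·(≡4) mod 11; (8|11)=-1, (4|11)=+1; (−1)^{0·-2·5}·(-1)^-2·(+1)^0 = +1.
v=37: a=37^2·(≡23), b=37^1·(≡21) mod 37; (23|37)=-1, (21|37)=+1; (−1)^{2·1·18}·(-1)^1·(+1)^2 = -1.
|Ram(-5, 386835)| = 4, even; anisotropic at {2, 5, 17, 37}.

[2, 5, 17, 37]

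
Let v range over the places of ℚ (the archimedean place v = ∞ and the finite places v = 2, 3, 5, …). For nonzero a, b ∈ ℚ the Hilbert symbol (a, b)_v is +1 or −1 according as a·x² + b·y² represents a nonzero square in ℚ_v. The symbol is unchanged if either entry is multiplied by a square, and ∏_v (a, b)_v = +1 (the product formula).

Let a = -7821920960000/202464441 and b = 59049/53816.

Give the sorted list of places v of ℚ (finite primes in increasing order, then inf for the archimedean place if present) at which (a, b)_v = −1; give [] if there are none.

[23, 41]

Mod squares: a ≡ -1886, b ≡ 14. Check v ∈ {∞, 2, 3, 5, 7, 17, 23, 31, 41}.
v=7: a=7^2·(≡4), b=7^-1·(≡2) mod 7; (4|7)=+1, (2|7)=+1; (−1)^{2·-1·3}·(+1)^-1·(+1)^2 = +1.
v=41: a=41^1·(≡23), b=41^0·(≡26) mod 41; (23|41)=+1, (26|41)=-1; (−1)^{1·0·20}·(+1)^0·(-1)^1 = -1.
v=3: a=3^-6·(≡1), b=3^10·(≡2) mod 3; (1|3)=+1, (2|3)=-1; (−1)^{-6·10·1}·(+1)^10·(-1)^-6 = +1.
v=5: a=5^4·(≡4), b=5^0·(≡4) mod 5; (4|5)=+1, (4|5)=+1; (−1)^{4·0·2}·(+1)^0·(+1)^4 = +1.
v=31: a=31^-2·(≡14), b=31^-2·(≡1) mod 31; (14|31)=+1, (1|31)=+1; (−1)^{-2·-2·15}·(+1)^-2·(+1)^-2 = +1.
v=2: v_2(a)=9, v_2(b)=-3; units ≡ 1, 7 (mod 8); ε·ε+αω+βω = 0·1+9·0+-3·0 ≡ 0  ⇒  (a,b)_2 = +1.
v=23: a=23^3·(≡20), b=23^0·(≡21) mod 23; (20|23)=-1, (21|23)=-1; (−1)^{3·0·11}·(-1)^0·(-1)^3 = -1.
v=17: a=17^-2·(≡1), b=17^0·(≡10) mod 17; (1|17)=+1, (10|17)=-1; (−1)^{-2·0·8}·(+1)^0·(-1)^-2 = +1.
v=∞: -1886 < 0 and 14 > 0  ⇒  (a,b)_∞ = +1.
(-1886, 14 / ℚ) ramifies at {23, 41}: a division algebra.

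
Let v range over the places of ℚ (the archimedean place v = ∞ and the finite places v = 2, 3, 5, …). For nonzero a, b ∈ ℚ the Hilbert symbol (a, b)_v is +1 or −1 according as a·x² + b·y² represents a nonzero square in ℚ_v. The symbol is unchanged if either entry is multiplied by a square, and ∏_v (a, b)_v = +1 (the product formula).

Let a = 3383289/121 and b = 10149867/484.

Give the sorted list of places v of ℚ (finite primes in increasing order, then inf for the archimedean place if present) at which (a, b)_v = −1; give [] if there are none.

(a, b) ≡ (4641, 1547) mod (ℚ^×)²; places V = {2, 3, 7, 11, 13, 17, ∞}.
(a,b)_∞: sgn(4641)=+, sgn(1547)=+, so +1.
(a,b)_13: α=1, u≡8; β=1, v≡6 (mod 13); (8|13)=-1, (6|13)=-1; sign (−1)^0·-1^1·-1^1 = +1.
(a,b)_7: α=1, u≡6; β=1, v≡1 (mod 7); (6|7)=-1, (1|7)=+1; sign (−1)^1·-1^1·+1^1 = +1.
(a,b)_11: α=-2, u≡8; β=-2, v≡6 (mod 11); (8|11)=-1, (6|11)=-1; sign (−1)^0·-1^-2·-1^-2 = +1.
(a,b)_3: α=7, u≡2; β=8, v≡2 (mod 3); (2|3)=-1, (2|3)=-1; sign (−1)^0·-1^8·-1^7 = -1.
(a,b)_2: α=0, β=-2; u≡1, v≡3 (mod 8); ε(u)ε(v)=0·1, αω(v)=0·1, βω(u)=-2·0; sum ≡ 0  ⇒  +1.
(a,b)_17: α=1, u≡16; β=1, v≡12 (mod 17); (16|17)=+1, (12|17)=-1; sign (−1)^0·+1^1·-1^1 = -1.
(4641, 1547 / ℚ) ramifies at {3, 17}: a division algebra.

[3, 17]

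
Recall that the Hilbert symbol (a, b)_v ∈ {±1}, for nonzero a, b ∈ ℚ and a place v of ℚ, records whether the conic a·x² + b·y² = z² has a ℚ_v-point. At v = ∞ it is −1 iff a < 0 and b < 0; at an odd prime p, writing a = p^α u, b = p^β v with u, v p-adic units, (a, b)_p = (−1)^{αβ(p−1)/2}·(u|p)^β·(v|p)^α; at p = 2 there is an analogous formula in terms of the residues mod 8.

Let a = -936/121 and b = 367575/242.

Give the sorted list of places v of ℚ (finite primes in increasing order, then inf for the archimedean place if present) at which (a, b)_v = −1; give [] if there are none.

[13, 29]

(a, b) ≡ (-26, 174) mod (ℚ^×)²; places V = {2, 3, 5, 11, 13, 29, ∞}.
(a,b)_∞: sgn(-26)=−, sgn(174)=+, so +1.
(a,b)_11: α=-2, u≡10; β=-2, v≡5 (mod 11); (10|11)=-1, (5|11)=+1; sign (−1)^0·-1^-2·+1^-2 = +1.
(a,b)_13: α=1, u≡8; β=2, v≡7 (mod 13); (8|13)=-1, (7|13)=-1; sign (−1)^0·-1^2·-1^1 = -1.
(a,b)_3: α=2, u≡1; β=1, v≡1 (mod 3); (1|3)=+1, (1|3)=+1; sign (−1)^0·+1^1·+1^2 = +1.
(a,b)_5: α=0, u≡4; β=2, v≡4 (mod 5); (4|5)=+1, (4|5)=+1; sign (−1)^0·+1^2·+1^0 = +1.
(a,b)_29: α=0, u≡10; β=1, v≡6 (mod 29); (10|29)=-1, (6|29)=+1; sign (−1)^0·-1^1·+1^0 = -1.
(a,b)_2: α=3, β=-1; u≡3, v≡7 (mod 8); ε(u)ε(v)=1·1, αω(v)=3·0, βω(u)=-1·1; sum ≡ 0  ⇒  +1.
|Ram(-26, 174)| = 2, even; anisotropic at {13, 29}.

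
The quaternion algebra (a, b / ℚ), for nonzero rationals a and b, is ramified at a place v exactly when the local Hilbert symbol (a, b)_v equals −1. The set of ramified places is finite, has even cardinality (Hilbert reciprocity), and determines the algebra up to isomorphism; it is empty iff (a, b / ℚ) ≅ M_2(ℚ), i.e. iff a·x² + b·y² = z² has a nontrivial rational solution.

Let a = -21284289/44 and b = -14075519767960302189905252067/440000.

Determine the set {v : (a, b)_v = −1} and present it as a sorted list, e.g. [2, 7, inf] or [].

[3, 13, 23, inf]

Mod squares: a ≡ -2890459, b ≡ -7686393. Check v ∈ {∞, 2, 3, 5, 7, 11, 13, 17, 19, 23, 29, 31, 41}.
v=19: a=19^0·(≡4), b=19^1·(≡6) mod 19; (4|19)=+1, (6|19)=+1; (−1)^{0·1·9}·(+1)^1·(+1)^0 = +1.
v=11: a=11^-1·(≡10), b=11^-1·(≡4) mod 11; (10|11)=-1, (4|11)=+1; (−1)^{-1·-1·5}·(-1)^-1·(+1)^-1 = +1.
v=29: a=29^1·(≡11), b=29^4·(≡23) mod 29; (11|29)=-1, (23|29)=+1; (−1)^{1·4·14}·(-1)^4·(+1)^1 = +1.
v=5: a=5^0·(≡4), b=5^-4·(≡2) mod 5; (4|5)=+1, (2|5)=-1; (−1)^{0·-4·2}·(+1)^-4·(-1)^0 = +1.
v=∞: -2890459 < 0 and -7686393 < 0  ⇒  (a,b)_∞ = -1.
v=31: a=31^0·(≡12), b=31^2·(≡6) mod 31; (12|31)=-1, (6|31)=-1; (−1)^{0·2·15}·(-1)^2·(-1)^0 = +1.
v=17: a=17^1·(≡5), b=17^4·(≡4) mod 17; (5|17)=-1, (4|17)=+1; (−1)^{1·4·8}·(-1)^4·(+1)^1 = +1.
v=2: v_2(a)=-2, v_2(b)=-6; units ≡ 5, 7 (mod 8); ε·ε+αω+βω = 0·1+-2·0+-6·1 ≡ 0  ⇒  (a,b)_2 = +1.
v=13: a=13^1·(≡9), b=13^3·(≡6) mod 13; (9|13)=+1, (6|13)=-1; (−1)^{1·3·6}·(+1)^3·(-1)^1 = -1.
v=3: a=3^4·(≡2), b=3^5·(≡1) mod 3; (2|3)=-1, (1|3)=+1; (−1)^{4·5·1}·(-1)^5·(+1)^4 = -1.
v=23: a=23^0·(≡10), b=23^3·(≡14) mod 23; (10|23)=-1, (14|23)=-1; (−1)^{0·3·11}·(-1)^3·(-1)^0 = -1.
v=41: a=41^1·(≡18), b=41^1·(≡37) mod 41; (18|41)=+1, (37|41)=+1; (−1)^{1·1·20}·(+1)^1·(+1)^1 = +1.
v=7: a=7^0·(≡1), b=7^2·(≡3) mod 7; (1|7)=+1, (3|7)=-1; (−1)^{0·2·3}·(+1)^2·(-1)^0 = +1.
|Ram(-2890459, -7686393)| = 4, even; anisotropic at {3, 13, 23, ∞}.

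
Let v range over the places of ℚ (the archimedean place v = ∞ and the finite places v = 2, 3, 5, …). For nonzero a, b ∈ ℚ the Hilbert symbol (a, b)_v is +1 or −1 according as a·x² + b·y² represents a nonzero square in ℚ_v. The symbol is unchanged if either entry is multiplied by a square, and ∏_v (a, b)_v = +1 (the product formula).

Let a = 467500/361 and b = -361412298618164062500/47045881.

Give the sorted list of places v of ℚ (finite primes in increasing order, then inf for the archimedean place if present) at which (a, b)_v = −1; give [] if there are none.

[2, 5, 7, 11]

Mod squares: a ≡ 187, b ≡ -1785. Check v ∈ {∞, 2, 3, 5, 7, 11, 17, 19}.
v=5: a=5^4·(≡3), b=5^13·(≡2) mod 5; (3|5)=-1, (2|5)=-1; (−1)^{4·13·2}·(-1)^13·(-1)^4 = -1.
v=17: a=17^1·(≡7), b=17^3·(≡6) mod 17; (7|17)=-1, (6|17)=-1; (−1)^{1·3·8}·(-1)^3·(-1)^1 = +1.
v=7: a=7^0·(≡3), b=7^3·(≡2) mod 7; (3|7)=-1, (2|7)=+1; (−1)^{0·3·3}·(-1)^3·(+1)^0 = -1.
v=∞: 187 > 0 and -1785 < 0  ⇒  (a,b)_∞ = +1.
v=2: v_2(a)=2, v_2(b)=2; units ≡ 3, 7 (mod 8); ε·ε+αω+βω = 1·1+2·0+2·1 ≡ 1  ⇒  (a,b)_2 = -1.
v=19: a=19^-2·(≡5), b=19^-6·(≡16) mod 19; (5|19)=+1, (16|19)=+1; (−1)^{-2·-6·9}·(+1)^-6·(+1)^-2 = +1.
v=11: a=11^1·(≡2), b=11^4·(≡7) mod 11; (2|11)=-1, (7|11)=-1; (−1)^{1·4·5}·(-1)^4·(-1)^1 = -1.
v=3: a=3^0·(≡1), b=3^1·(≡2) mod 3; (1|3)=+1, (2|3)=-1; (−1)^{0·1·1}·(+1)^1·(-1)^0 = +1.
(187, -1785 / ℚ) ramifies at {2, 5, 7, 11}: a division algebra.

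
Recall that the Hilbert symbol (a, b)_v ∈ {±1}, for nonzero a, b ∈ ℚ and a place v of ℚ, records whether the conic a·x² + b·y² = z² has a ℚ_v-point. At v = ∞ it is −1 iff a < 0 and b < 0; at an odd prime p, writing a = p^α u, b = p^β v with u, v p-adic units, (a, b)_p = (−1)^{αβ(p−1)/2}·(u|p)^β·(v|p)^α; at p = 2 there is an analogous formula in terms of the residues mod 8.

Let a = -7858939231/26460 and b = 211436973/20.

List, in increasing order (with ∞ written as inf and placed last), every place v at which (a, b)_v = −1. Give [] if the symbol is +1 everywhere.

Mod squares: a ≡ -5764785, b ≡ 11985. Check v ∈ {∞, 2, 3, 5, 7, 11, 13, 17, 37, 47}.
v=13: a=13^3·(≡7), b=13^0·(≡1) mod 13; (7|13)=-1, (1|13)=+1; (−1)^{3·0·6}·(-1)^0·(+1)^3 = +1.
v=37: a=37^1·(≡13), b=37^0·(≡7) mod 37; (13|37)=-1, (7|37)=+1; (−1)^{1·0·18}·(-1)^0·(+1)^1 = +1.
v=17: a=17^1·(≡12), b=17^1·(≡16) mod 17; (12|17)=-1, (16|17)=+1; (−1)^{1·1·8}·(-1)^1·(+1)^1 = -1.
v=2: v_2(a)=-2, v_2(b)=-2; units ≡ 7, 1 (mod 8); ε·ε+αω+βω = 1·0+-2·0+-2·0 ≡ 0  ⇒  (a,b)_2 = +1.
v=3: a=3^-3·(≡1), b=3^7·(≡2) mod 3; (1|3)=+1, (2|3)=-1; (−1)^{-3·7·1}·(+1)^7·(-1)^-3 = +1.
v=47: a=47^1·(≡43), b=47^1·(≡45) mod 47; (43|47)=-1, (45|47)=-1; (−1)^{1·1·23}·(-1)^1·(-1)^1 = -1.
v=11: a=11^2·(≡8), b=11^2·(≡7) mod 11; (8|11)=-1, (7|11)=-1; (−1)^{2·2·5}·(-1)^2·(-1)^2 = +1.
v=7: a=7^-2·(≡4), b=7^0·(≡1) mod 7; (4|7)=+1, (1|7)=+1; (−1)^{-2·0·3}·(+1)^0·(+1)^-2 = +1.
v=5: a=5^-1·(≡2), b=5^-1·(≡2) mod 5; (2|5)=-1, (2|5)=-1; (−1)^{-1·-1·2}·(-1)^-1·(-1)^-1 = +1.
v=∞: -5764785 < 0 and 11985 > 0  ⇒  (a,b)_∞ = +1.
(-5764785, 11985 / ℚ) ramifies at {17, 47}: a division algebra.

[17, 47]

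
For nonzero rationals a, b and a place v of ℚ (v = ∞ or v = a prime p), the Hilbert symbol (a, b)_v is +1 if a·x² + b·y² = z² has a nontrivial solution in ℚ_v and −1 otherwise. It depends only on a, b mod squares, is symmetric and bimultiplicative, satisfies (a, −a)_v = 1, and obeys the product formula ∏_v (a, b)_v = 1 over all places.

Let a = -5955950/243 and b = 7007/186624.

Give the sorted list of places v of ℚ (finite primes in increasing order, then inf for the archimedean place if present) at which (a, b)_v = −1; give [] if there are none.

(a, b) ≡ (-14586, 143) mod (ℚ^×)²; places V = {2, 3, 5, 7, 11, 13, 17, ∞}.
(a,b)_2: α=1, β=-8; u≡3, v≡7 (mod 8); ε(u)ε(v)=1·1, αω(v)=1·0, βω(u)=-8·1; sum ≡ 1  ⇒  -1.
(a,b)_17: α=1, u≡4; β=0, v≡7 (mod 17); (4|17)=+1, (7|17)=-1; sign (−1)^0·+1^0·-1^1 = -1.
(a,b)_5: α=2, u≡4; β=0, v≡3 (mod 5); (4|5)=+1, (3|5)=-1; sign (−1)^0·+1^0·-1^2 = +1.
(a,b)_13: α=1, u≡1; β=1, v≡5 (mod 13); (1|13)=+1, (5|13)=-1; sign (−1)^0·+1^1·-1^1 = -1.
(a,b)_3: α=-5, u≡1; β=-6, v≡2 (mod 3); (1|3)=+1, (2|3)=-1; sign (−1)^0·+1^-6·-1^-5 = -1.
(a,b)_∞: sgn(-14586)=−, sgn(143)=+, so +1.
(a,b)_7: α=2, u≡1; β=2, v≡6 (mod 7); (1|7)=+1, (6|7)=-1; sign (−1)^0·+1^2·-1^2 = +1.
(a,b)_11: α=1, u≡3; β=1, v≡6 (mod 11); (3|11)=+1, (6|11)=-1; sign (−1)^1·+1^1·-1^1 = +1.
Ram(-14586, 143) = {2, 3, 13, 17}; no ℚ_2-point on the conic.

[2, 3, 13, 17]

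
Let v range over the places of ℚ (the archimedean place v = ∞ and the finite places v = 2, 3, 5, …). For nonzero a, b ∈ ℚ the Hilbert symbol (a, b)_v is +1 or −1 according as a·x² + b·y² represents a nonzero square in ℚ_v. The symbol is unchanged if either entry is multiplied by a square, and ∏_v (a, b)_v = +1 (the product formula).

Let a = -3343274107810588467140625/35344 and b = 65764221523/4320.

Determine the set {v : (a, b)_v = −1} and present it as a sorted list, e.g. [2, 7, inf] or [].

[3, 5, 7, 11, 17, 19]

Mod squares: a ≡ -3553, b ≡ 9699690. Check v ∈ {∞, 2, 3, 5, 7, 11, 13, 17, 19, 23, 41, 47}.
v=47: a=47^-2·(≡29), b=47^0·(≡14) mod 47; (29|47)=-1, (14|47)=+1; (−1)^{-2·0·23}·(-1)^0·(+1)^-2 = +1.
v=19: a=19^3·(≡15), b=19^1·(≡13) mod 19; (15|19)=-1, (13|19)=-1; (−1)^{3·1·9}·(-1)^1·(-1)^3 = -1.
v=5: a=5^6·(≡2), b=5^-1·(≡2) mod 5; (2|5)=-1, (2|5)=-1; (−1)^{6·-1·2}·(-1)^-1·(-1)^6 = -1.
v=17: a=17^3·(≡3), b=17^1·(≡8) mod 17; (3|17)=-1, (8|17)=+1; (−1)^{3·1·8}·(-1)^1·(+1)^3 = -1.
v=∞: -3553 < 0 and 9699690 > 0  ⇒  (a,b)_∞ = +1.
v=11: a=11^5·(≡7), b=11^3·(≡8) mod 11; (7|11)=-1, (8|11)=-1; (−1)^{5·3·5}·(-1)^3·(-1)^5 = -1.
v=41: a=41^0·(≡22), b=41^2·(≡25) mod 41; (22|41)=-1, (25|41)=+1; (−1)^{0·2·20}·(-1)^2·(+1)^0 = +1.
v=13: a=13^2·(≡1), b=13^1·(≡8) mod 13; (1|13)=+1, (8|13)=-1; (−1)^{2·1·6}·(+1)^1·(-1)^2 = +1.
v=7: a=7^2·(≡5), b=7^1·(≡6) mod 7; (5|7)=-1, (6|7)=-1; (−1)^{2·1·3}·(-1)^1·(-1)^2 = -1.
v=2: v_2(a)=-4, v_2(b)=-5; units ≡ 7, 5 (mod 8); ε·ε+αω+βω = 1·0+-4·1+-5·0 ≡ 0  ⇒  (a,b)_2 = +1.
v=23: a=23^2·(≡12), b=23^0·(≡10) mod 23; (12|23)=+1, (10|23)=-1; (−1)^{2·0·11}·(+1)^0·(-1)^2 = +1.
v=3: a=3^2·(≡2), b=3^-3·(≡1) mod 3; (2|3)=-1, (1|3)=+1; (−1)^{2·-3·1}·(-1)^-3·(+1)^2 = -1.
Ram(-3553, 9699690) = {3, 5, 7, 11, 17, 19}; no ℚ_3-point on the conic.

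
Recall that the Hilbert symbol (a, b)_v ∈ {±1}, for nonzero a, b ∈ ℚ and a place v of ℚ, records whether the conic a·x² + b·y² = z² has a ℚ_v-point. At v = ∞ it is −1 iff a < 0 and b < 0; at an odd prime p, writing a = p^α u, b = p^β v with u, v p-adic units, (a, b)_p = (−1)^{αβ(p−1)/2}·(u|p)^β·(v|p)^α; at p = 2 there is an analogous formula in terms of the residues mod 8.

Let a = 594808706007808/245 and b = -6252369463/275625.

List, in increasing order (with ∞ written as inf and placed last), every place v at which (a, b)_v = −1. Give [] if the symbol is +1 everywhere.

[5, 19, 23, 37]

Mod squares: a ≡ 72335, b ≡ -9367. Check v ∈ {∞, 2, 3, 5, 7, 17, 19, 23, 29, 37, 43}.
v=29: a=29^2·(≡24), b=29^1·(≡5) mod 29; (24|29)=+1, (5|29)=+1; (−1)^{2·1·14}·(+1)^1·(+1)^2 = +1.
v=2: v_2(a)=8, v_2(b)=0; units ≡ 7, 1 (mod 8); ε·ε+αω+βω = 1·0+8·0+0·0 ≡ 0  ⇒  (a,b)_2 = +1.
v=5: a=5^-1·(≡2), b=5^-4·(≡2) mod 5; (2|5)=-1, (2|5)=-1; (−1)^{-1·-4·2}·(-1)^-4·(-1)^-1 = -1.
v=∞: 72335 > 0 and -9367 < 0  ⇒  (a,b)_∞ = +1.
v=43: a=43^0·(≡24), b=43^2·(≡2) mod 43; (24|43)=+1, (2|43)=-1; (−1)^{0·2·21}·(+1)^2·(-1)^0 = +1.
v=19: a=19^2·(≡8), b=19^3·(≡4) mod 19; (8|19)=-1, (4|19)=+1; (−1)^{2·3·9}·(-1)^3·(+1)^2 = -1.
v=23: a=23^3·(≡20), b=23^0·(≡15) mod 23; (20|23)=-1, (15|23)=-1; (−1)^{3·0·11}·(-1)^0·(-1)^3 = -1.
v=3: a=3^0·(≡2), b=3^-2·(≡2) mod 3; (2|3)=-1, (2|3)=-1; (−1)^{0·-2·1}·(-1)^-2·(-1)^0 = +1.
v=17: a=17^1·(≡14), b=17^1·(≡11) mod 17; (14|17)=-1, (11|17)=-1; (−1)^{1·1·8}·(-1)^1·(-1)^1 = +1.
v=37: a=37^1·(≡15), b=37^0·(≡14) mod 37; (15|37)=-1, (14|37)=-1; (−1)^{1·0·18}·(-1)^0·(-1)^1 = -1.
v=7: a=7^-2·(≡1), b=7^-2·(≡6) mod 7; (1|7)=+1, (6|7)=-1; (−1)^{-2·-2·3}·(+1)^-2·(-1)^-2 = +1.
(72335, -9367 / ℚ) ramifies at {5, 19, 23, 37}: a division algebra.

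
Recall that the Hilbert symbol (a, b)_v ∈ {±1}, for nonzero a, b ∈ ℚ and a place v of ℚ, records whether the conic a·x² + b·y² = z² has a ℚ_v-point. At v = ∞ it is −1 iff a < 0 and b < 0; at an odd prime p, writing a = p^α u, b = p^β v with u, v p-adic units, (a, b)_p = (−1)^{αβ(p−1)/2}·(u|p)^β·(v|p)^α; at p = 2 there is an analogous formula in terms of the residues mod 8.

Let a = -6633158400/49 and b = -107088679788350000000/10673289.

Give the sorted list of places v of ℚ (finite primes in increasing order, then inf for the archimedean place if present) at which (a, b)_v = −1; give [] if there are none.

(a, b) ≡ (-319, -494) mod (ℚ^×)²; places V = {2, 3, 5, 7, 11, 13, 19, 29, ∞}.
(a,b)_∞: sgn(-319)=−, sgn(-494)=−, so -1.
(a,b)_3: α=2, u≡2; β=-6, v≡1 (mod 3); (2|3)=-1, (1|3)=+1; sign (−1)^0·-1^-6·+1^2 = +1.
(a,b)_5: α=2, u≡1; β=8, v≡1 (mod 5); (1|5)=+1, (1|5)=+1; sign (−1)^0·+1^8·+1^2 = +1.
(a,b)_29: α=1, u≡18; β=2, v≡25 (mod 29); (18|29)=-1, (25|29)=+1; sign (−1)^0·-1^2·+1^1 = +1.
(a,b)_11: α=1, u≡9; β=-4, v≡5 (mod 11); (9|11)=+1, (5|11)=+1; sign (−1)^0·+1^-4·+1^1 = +1.
(a,b)_13: α=0, u≡8; β=5, v≡9 (mod 13); (8|13)=-1, (9|13)=+1; sign (−1)^0·-1^5·+1^0 = -1.
(a,b)_19: α=2, u≡4; β=3, v≡13 (mod 19); (4|19)=+1, (13|19)=-1; sign (−1)^0·+1^3·-1^2 = +1.
(a,b)_7: α=-2, u≡6; β=0, v≡5 (mod 7); (6|7)=-1, (5|7)=-1; sign (−1)^0·-1^0·-1^-2 = +1.
(a,b)_2: α=8, β=7; u≡1, v≡1 (mod 8); ε(u)ε(v)=0·0, αω(v)=8·0, βω(u)=7·0; sum ≡ 0  ⇒  +1.
Ram(-319, -494) = {13, ∞}; no ℚ_13-point on the conic.

[13, inf]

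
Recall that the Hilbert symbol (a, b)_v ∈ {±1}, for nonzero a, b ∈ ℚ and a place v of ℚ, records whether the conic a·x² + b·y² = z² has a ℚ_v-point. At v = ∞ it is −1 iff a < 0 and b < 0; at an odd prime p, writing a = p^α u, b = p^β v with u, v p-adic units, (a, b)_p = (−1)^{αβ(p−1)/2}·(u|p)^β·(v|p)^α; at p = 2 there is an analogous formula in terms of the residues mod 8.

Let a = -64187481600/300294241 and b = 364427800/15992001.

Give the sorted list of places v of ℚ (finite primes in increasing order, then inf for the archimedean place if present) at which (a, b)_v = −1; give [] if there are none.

[2, 37]

Mod squares: a ≡ -814, b ≡ 22. Check v ∈ {∞, 2, 3, 5, 11, 13, 31, 37, 43}.
v=3: a=3^2·(≡2), b=3^-2·(≡1) mod 3; (2|3)=-1, (1|3)=+1; (−1)^{2·-2·1}·(-1)^-2·(+1)^2 = +1.
v=11: a=11^1·(≡1), b=11^3·(≡7) mod 11; (1|11)=+1, (7|11)=-1; (−1)^{1·3·5}·(+1)^3·(-1)^1 = +1.
v=43: a=43^-2·(≡5), b=43^-2·(≡8) mod 43; (5|43)=-1, (8|43)=-1; (−1)^{-2·-2·21}·(-1)^-2·(-1)^-2 = +1.
v=∞: -814 < 0 and 22 > 0  ⇒  (a,b)_∞ = +1.
v=13: a=13^-2·(≡7), b=13^0·(≡4) mod 13; (7|13)=-1, (4|13)=+1; (−1)^{-2·0·6}·(-1)^0·(+1)^-2 = +1.
v=31: a=31^-2·(≡13), b=31^-2·(≡13) mod 31; (13|31)=-1, (13|31)=-1; (−1)^{-2·-2·15}·(-1)^-2·(-1)^-2 = +1.
v=37: a=37^3·(≡20), b=37^2·(≡23) mod 37; (20|37)=-1, (23|37)=-1; (−1)^{3·2·18}·(-1)^2·(-1)^3 = -1.
v=5: a=5^2·(≡1), b=5^2·(≡2) mod 5; (1|5)=+1, (2|5)=-1; (−1)^{2·2·2}·(+1)^2·(-1)^2 = +1.
v=2: v_2(a)=9, v_2(b)=3; units ≡ 1, 3 (mod 8); ε·ε+αω+βω = 0·1+9·1+3·0 ≡ 1  ⇒  (a,b)_2 = -1.
Ram(-814, 22) = {2, 37}; no ℚ_2-point on the conic.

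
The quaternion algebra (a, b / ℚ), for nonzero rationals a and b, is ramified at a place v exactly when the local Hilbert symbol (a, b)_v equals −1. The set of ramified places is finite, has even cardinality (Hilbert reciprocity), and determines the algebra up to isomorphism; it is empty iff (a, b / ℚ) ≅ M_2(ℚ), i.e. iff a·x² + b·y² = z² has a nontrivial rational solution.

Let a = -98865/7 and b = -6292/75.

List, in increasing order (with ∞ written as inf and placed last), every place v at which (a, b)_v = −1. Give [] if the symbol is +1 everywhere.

Mod squares: a ≡ -455, b ≡ -39. Check v ∈ {∞, 2, 3, 5, 7, 11, 13}.
v=∞: -455 < 0 and -39 < 0  ⇒  (a,b)_∞ = -1.
v=3: a=3^2·(≡1), b=3^-1·(≡2) mod 3; (1|3)=+1, (2|3)=-1; (−1)^{2·-1·1}·(+1)^-1·(-1)^2 = +1.
v=7: a=7^-1·(≡3), b=7^0·(≡3) mod 7; (3|7)=-1, (3|7)=-1; (−1)^{-1·0·3}·(-1)^0·(-1)^-1 = -1.
v=5: a=5^1·(≡1), b=5^-2·(≡1) mod 5; (1|5)=+1, (1|5)=+1; (−1)^{1·-2·2}·(+1)^-2·(+1)^1 = +1.
v=2: v_2(a)=0, v_2(b)=2; units ≡ 1, 1 (mod 8); ε·ε+αω+βω = 0·0+0·0+2·0 ≡ 0  ⇒  (a,b)_2 = +1.
v=11: a=11^0·(≡2), b=11^2·(≡4) mod 11; (2|11)=-1, (4|11)=+1; (−1)^{0·2·5}·(-1)^2·(+1)^0 = +1.
v=13: a=13^3·(≡1), b=13^1·(≡1) mod 13; (1|13)=+1, (1|13)=+1; (−1)^{3·1·6}·(+1)^1·(+1)^3 = +1.
|Ram(-455, -39)| = 2, even; anisotropic at {7, ∞}.

[7, inf]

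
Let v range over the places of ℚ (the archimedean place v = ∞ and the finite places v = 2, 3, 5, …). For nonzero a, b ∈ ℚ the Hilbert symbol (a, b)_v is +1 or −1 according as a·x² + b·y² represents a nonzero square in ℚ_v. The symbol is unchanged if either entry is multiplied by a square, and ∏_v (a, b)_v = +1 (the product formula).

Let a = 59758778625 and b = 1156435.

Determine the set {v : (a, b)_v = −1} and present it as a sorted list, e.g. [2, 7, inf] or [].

[5, 7, 13, 37]

(a, b) ≡ (2390351145, 1156435) mod (ℚ^×)²; places V = {2, 3, 5, 7, 13, 19, 37, 47, 53, ∞}.
(a,b)_53: α=1, u≡5; β=0, v≡28 (mod 53); (5|53)=-1, (28|53)=+1; sign (−1)^0·-1^0·+1^1 = +1.
(a,b)_13: α=1, u≡5; β=0, v≡7 (mod 13); (5|13)=-1, (7|13)=-1; sign (−1)^0·-1^0·-1^1 = -1.
(a,b)_2: α=0, β=0; u≡1, v≡3 (mod 8); ε(u)ε(v)=0·1, αω(v)=0·1, βω(u)=0·0; sum ≡ 0  ⇒  +1.
(a,b)_3: α=1, u≡2; β=0, v≡1 (mod 3); (2|3)=-1, (1|3)=+1; sign (−1)^0·-1^0·+1^1 = +1.
(a,b)_7: α=1, u≡5; β=1, v≡5 (mod 7); (5|7)=-1, (5|7)=-1; sign (−1)^1·-1^1·-1^1 = -1.
(a,b)_∞: sgn(2390351145)=+, sgn(1156435)=+, so +1.
(a,b)_19: α=1, u≡17; β=1, v≡8 (mod 19); (17|19)=+1, (8|19)=-1; sign (−1)^1·+1^1·-1^1 = +1.
(a,b)_47: α=1, u≡11; β=1, v≡24 (mod 47); (11|47)=-1, (24|47)=+1; sign (−1)^1·-1^1·+1^1 = +1.
(a,b)_37: α=1, u≡29; β=1, v≡27 (mod 37); (29|37)=-1, (27|37)=+1; sign (−1)^0·-1^1·+1^1 = -1.
(a,b)_5: α=3, u≡4; β=1, v≡2 (mod 5); (4|5)=+1, (2|5)=-1; sign (−1)^0·+1^1·-1^3 = -1.
(2390351145, 1156435 / ℚ) ramifies at {5, 7, 13, 37}: a division algebra.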